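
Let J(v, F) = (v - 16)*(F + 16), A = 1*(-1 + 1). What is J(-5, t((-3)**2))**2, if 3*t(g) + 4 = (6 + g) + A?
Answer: 170569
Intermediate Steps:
A = 0 (A = 1*0 = 0)
t(g) = 2/3 + g/3 (t(g) = -4/3 + ((6 + g) + 0)/3 = -4/3 + (6 + g)/3 = -4/3 + (2 + g/3) = 2/3 + g/3)
J(v, F) = (-16 + v)*(16 + F)
J(-5, t((-3)**2))**2 = (-256 - 16*(2/3 + (1/3)*(-3)**2) + 16*(-5) + (2/3 + (1/3)*(-3)**2)*(-5))**2 = (-256 - 16*(2/3 + (1/3)*9) - 80 + (2/3 + (1/3)*9)*(-5))**2 = (-256 - 16*(2/3 + 3) - 80 + (2/3 + 3)*(-5))**2 = (-256 - 16*11/3 - 80 + (11/3)*(-5))**2 = (-256 - 176/3 - 80 - 55/3)**2 = (-413)**2 = 170569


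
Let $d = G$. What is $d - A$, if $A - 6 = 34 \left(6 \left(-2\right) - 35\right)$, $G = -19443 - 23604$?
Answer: $-41455$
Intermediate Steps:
$G = -43047$
$A = -1592$ ($A = 6 + 34 \left(6 \left(-2\right) - 35\right) = 6 + 34 \left(-12 - 35\right) = 6 + 34 \left(-47\right) = 6 - 1598 = -1592$)
$d = -43047$
$d - A = -43047 - -1592 = -43047 + 1592 = -41455$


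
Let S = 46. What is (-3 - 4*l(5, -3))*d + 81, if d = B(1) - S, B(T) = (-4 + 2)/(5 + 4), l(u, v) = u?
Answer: 10297/9 ≈ 1144.1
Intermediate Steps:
B(T) = -2/9
d = -416/9 (d = -2/9 - 1*46 = -2/9 - 46 = -416/9 ≈ -46.222)
(-3 - 4*l(5, -3))*d + 81 = (-3 - 4*5)*(-416/9) + 81 = (-3 - 20)*(-416/9) + 81 = -23*(-416/9) + 81 = 9568/9 + 81 = 10297/9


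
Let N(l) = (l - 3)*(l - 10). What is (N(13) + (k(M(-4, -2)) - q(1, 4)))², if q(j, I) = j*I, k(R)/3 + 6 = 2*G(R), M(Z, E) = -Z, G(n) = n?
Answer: 1024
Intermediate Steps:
k(R) = -18 + 6*R (k(R) = -18 + 3*(2*R) = -18 + 6*R)
q(j, I) = I*j
N(l) = (-10 + l)*(-3 + l) (N(l) = (-3 + l)*(-10 + l) = (-10 + l)*(-3 + l))
(N(13) + (k(M(-4, -2)) - q(1, 4)))² = ((30 + 13² - 13*13) + ((-18 + 6*(-1*(-4))) - 4))² = ((30 + 169 - 169) + ((-18 + 6*4) - 1*4))² = (30 + ((-18 + 24) - 4))² = (30 + (6 - 4))² = (30 + 2)² = 32² = 1024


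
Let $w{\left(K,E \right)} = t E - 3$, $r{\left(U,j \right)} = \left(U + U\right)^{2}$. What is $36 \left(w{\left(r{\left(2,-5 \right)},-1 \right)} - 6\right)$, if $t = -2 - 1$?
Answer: $-216$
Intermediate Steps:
$r{\left(U,j \right)} = 4 U^{2}$ ($r{\left(U,j \right)} = \left(2 U\right)^{2} = 4 U^{2}$)
$t = -3$ ($t = -2 - 1 = -3$)
$w{\left(K,E \right)} = -3 - 3 E$ ($w{\left(K,E \right)} = - 3 E - 3 = -3 - 3 E$)
$36 \left(w{\left(r{\left(2,-5 \right)},-1 \right)} - 6\right) = 36 \left(\left(-3 - -3\right) - 6\right) = 36 \left(\left(-3 + 3\right) - 6\right) = 36 \left(0 - 6\right) = 36 \left(-6\right) = -216$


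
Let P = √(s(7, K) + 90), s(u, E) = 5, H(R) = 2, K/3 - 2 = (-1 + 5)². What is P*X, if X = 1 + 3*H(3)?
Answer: 7*√95 ≈ 68.228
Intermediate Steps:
K = 54 (K = 6 + 3*(-1 + 5)² = 6 + 3*4² = 6 + 3*16 = 6 + 48 = 54)
P = √95 (P = √(5 + 90) = √95 ≈ 9.7468)
X = 7 (X = 1 + 3*2 = 1 + 6 = 7)
P*X = √95*7 = 7*√95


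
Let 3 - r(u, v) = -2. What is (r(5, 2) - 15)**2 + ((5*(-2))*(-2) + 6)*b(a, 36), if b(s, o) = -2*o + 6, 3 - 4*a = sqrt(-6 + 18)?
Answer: -1616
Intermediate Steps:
r(u, v) = 5 (r(u, v) = 3 - 1*(-2) = 3 + 2 = 5)
a = 3/4 - sqrt(3)/2 (a = 3/4 - sqrt(-6 + 18)/4 = 3/4 - sqrt(3)/2 ≈ -0.11603)
b(s, o) = 6 - 2*o
(r(5, 2) - 15)**2 + ((5*(-2))*(-2) + 6)*b(a, 36) = (5 - 15)**2 + ((5*(-2))*(-2) + 6)*(6 - 2*36) = (-10)**2 + (-10*(-2) + 6)*(6 - 72) = 100 + (20 + 6)*(-66) = 100 + 26*(-66) = 100 - 1716 = -1616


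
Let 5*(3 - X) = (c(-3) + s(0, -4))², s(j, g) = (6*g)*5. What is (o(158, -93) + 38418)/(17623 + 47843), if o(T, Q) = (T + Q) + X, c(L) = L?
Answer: 177301/327330 ≈ 0.54166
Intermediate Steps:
s(j, g) = 30*g
X = -15114/5 (X = 3 - (-3 + 30*(-4))²/5 = 3 - (-3 - 120)²/5 = 3 - ⅕*(-123)² = 3 - ⅕*15129 = 3 - 15129/5 = -15114/5 ≈ -3022.8)
o(T, Q) = -15114/5 + Q + T (o(T, Q) = (T + Q) - 15114/5 = (Q + T) - 15114/5 = -15114/5 + Q + T)
(o(158, -93) + 38418)/(17623 + 47843) = ((-15114/5 - 93 + 158) + 38418)/(17623 + 47843) = (-14789/5 + 38418)/65466 = (177301/5)*(1/65466) = 177301/327330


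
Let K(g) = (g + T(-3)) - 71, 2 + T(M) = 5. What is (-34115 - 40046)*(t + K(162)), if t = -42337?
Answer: 3132783123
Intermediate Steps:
T(M) = 3 (T(M) = -2 + 5 = 3)
K(g) = -68 + g (K(g) = (g + 3) - 71 = (3 + g) - 71 = -68 + g)
(-34115 - 40046)*(t + K(162)) = (-34115 - 40046)*(-42337 + (-68 + 162)) = -74161*(-42337 + 94) = -74161*(-42243) = 3132783123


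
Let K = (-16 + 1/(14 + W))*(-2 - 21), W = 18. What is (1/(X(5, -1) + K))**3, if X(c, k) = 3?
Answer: 32768/1663585393049 ≈ 1.9697e-8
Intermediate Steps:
K = 11753/32 (K = (-16 + 1/(14 + 18))*(-2 - 21) = (-16 + 1/32)*(-23) = -511/32*(-23) = 11753/32 ≈ 367.28)
(1/(X(5, -1) + K))**3 = (1/(3 + 11753/32))**3 = (1/(11849/32))**3 = (32/11849)**3 = 32768/1663585393049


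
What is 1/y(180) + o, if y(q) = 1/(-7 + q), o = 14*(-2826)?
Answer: -39391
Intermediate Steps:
o = -39564
1/y(180) + o = 1/(1/(-7 + 180)) - 39564 = 1/(1/173) - 39564 = 173 - 39564 = -39391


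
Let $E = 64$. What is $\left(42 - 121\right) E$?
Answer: $-5056$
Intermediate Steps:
$\left(42 - 121\right) E = \left(42 - 121\right) 64 = \left(-79\right) 64 = -5056$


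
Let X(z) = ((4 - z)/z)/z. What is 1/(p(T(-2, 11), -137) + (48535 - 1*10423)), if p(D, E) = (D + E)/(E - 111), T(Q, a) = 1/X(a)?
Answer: 217/8270439 ≈ 2.6238e-5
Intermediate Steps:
X(z) = (4 - z)/z² (X(z) = ((4 - z)/z)/z = (4 - z)/z²)
T(Q, a) = a²/(4 - a) (T(Q, a) = 1/((4 - a)/a²) = a²/(4 - a))
p(D, E) = (D + E)/(-111 + E)
1/(p(T(-2, 11), -137) + (48535 - 1*10423)) = 1/((-1*11²/(-4 + 11) - 137)/(-111 - 137) + (48535 - 1*10423)) = 1/((-1*121/7 - 137)/(-248) + (48535 - 10423)) = 1/(-(-1*121*⅐ - 137)/248 + 38112) = 1/(-(-121/7 - 137)/248 + 38112) = 1/(-1/248*(-1080/7) + 38112) = 1/(135/217 + 38112) = 1/(8270439/217) = 217/8270439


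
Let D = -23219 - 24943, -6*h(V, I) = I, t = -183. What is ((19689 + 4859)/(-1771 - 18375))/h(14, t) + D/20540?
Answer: -15048750653/6310432310 ≈ -2.3847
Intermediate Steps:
h(V, I) = -I/6
D = -48162
((19689 + 4859)/(-1771 - 18375))/h(14, t) + D/20540 = ((19689 + 4859)/(-1771 - 18375))/((-⅙*(-183))) - 48162/20540 = (24548/(-20146))/(61/2) - 48162*1/20540 = (24548*(-1/20146))*(2/61) - 24081/10270 = -12274/10073*2/61 - 24081/10270 = -24548/614453 - 24081/10270 = -15048750653/6310432310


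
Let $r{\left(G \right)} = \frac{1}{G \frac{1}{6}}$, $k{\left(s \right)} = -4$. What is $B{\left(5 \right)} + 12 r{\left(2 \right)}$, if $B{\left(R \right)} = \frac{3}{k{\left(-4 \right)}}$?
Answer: $\frac{141}{4} \approx 35.25$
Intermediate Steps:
$B{\left(R \right)} = - \frac{3}{4}$ ($B{\left(R \right)} = \frac{3}{-4} = 3 \left(- \frac{1}{4}\right) = - \frac{3}{4}$)
$r{\left(G \right)} = \frac{6}{G}$ ($r{\left(G \right)} = \frac{1}{G \frac{1}{6}} = \frac{1}{\frac{1}{6} G} = \frac{6}{G}$)
$B{\left(5 \right)} + 12 r{\left(2 \right)} = - \frac{3}{4} + 12 \cdot \frac{6}{2} = - \frac{3}{4} + 12 \cdot 6 \cdot \frac{1}{2} = - \frac{3}{4} + 12 \cdot 3 = - \frac{3}{4} + 36 = \frac{141}{4}$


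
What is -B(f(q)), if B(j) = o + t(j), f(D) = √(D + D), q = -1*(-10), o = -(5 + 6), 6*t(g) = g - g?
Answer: 11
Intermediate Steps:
t(g) = 0 (t(g) = (g - g)/6 = (⅙)*0 = 0)
o = -11 (o = -1*11 = -11)
q = 10
f(D) = √2*√D (f(D) = √(2*D) = √2*√D)
B(j) = -11 (B(j) = -11 + 0 = -11)
-B(f(q)) = -1*(-11) = 11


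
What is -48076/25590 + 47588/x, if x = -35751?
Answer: -163141222/50826005 ≈ -3.2098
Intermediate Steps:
-48076/25590 + 47588/x = -48076/25590 + 47588/(-35751) = -48076*1/25590 + 47588*(-1/35751) = -24038/12795 - 47588/35751 = -163141222/50826005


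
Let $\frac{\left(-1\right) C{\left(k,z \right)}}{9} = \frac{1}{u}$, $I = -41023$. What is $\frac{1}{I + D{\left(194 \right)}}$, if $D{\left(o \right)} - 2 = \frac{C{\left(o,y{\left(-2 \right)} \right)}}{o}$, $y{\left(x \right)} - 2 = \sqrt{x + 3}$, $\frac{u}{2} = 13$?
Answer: $- \frac{5044}{206909933} \approx -2.4378 \cdot 10^{-5}$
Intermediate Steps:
$u = 26$ ($u = 2 \cdot 13 = 26$)
$y{\left(x \right)} = 2 + \sqrt{3 + x}$ ($y{\left(x \right)} = 2 + \sqrt{x + 3} = 2 + \sqrt{3 + x}$)
$C{\left(k,z \right)} = - \frac{9}{26}$
$D{\left(o \right)} = 2 - \frac{9}{26 o}$
$\frac{1}{I + D{\left(194 \right)}} = \frac{1}{-41023 + \left(2 - \frac{9}{26 \cdot 194}\right)} = \frac{1}{-41023 + \left(2 - \frac{9}{5044}\right)} = \frac{1}{-41023 + \frac{10079}{5044}} = \frac{1}{- \frac{206909933}{5044}} = - \frac{5044}{206909933}$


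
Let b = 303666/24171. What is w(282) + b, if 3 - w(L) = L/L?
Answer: 117336/8057 ≈ 14.563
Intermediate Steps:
w(L) = 2 (w(L) = 3 - L/L = 3 - 1*1 = 3 - 1 = 2)
b = 101222/8057 (b = 303666*(1/24171) = 101222/8057 ≈ 12.563)
w(282) + b = 2 + 101222/8057 = 117336/8057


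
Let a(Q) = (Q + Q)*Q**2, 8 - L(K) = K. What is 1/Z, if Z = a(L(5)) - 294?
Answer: -1/240 ≈ -0.0041667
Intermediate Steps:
L(K) = 8 - K
a(Q) = 2*Q**3 (a(Q) = (2*Q)*Q**2 = 2*Q**3)
Z = -240 (Z = 2*(8 - 1*5)**3 - 294 = 2*(8 - 5)**3 - 294 = 2*3**3 - 294 = 2*27 - 294 = 54 - 294 = -240)
1/Z = 1/(-240) = -1/240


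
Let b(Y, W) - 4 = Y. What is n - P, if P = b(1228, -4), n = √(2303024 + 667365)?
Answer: -1232 + √2970389 ≈ 491.48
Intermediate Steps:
b(Y, W) = 4 + Y
n = √2970389 ≈ 1723.5
P = 1232 (P = 4 + 1228 = 1232)
n - P = √2970389 - 1*1232 = √2970389 - 1232 = -1232 + √2970389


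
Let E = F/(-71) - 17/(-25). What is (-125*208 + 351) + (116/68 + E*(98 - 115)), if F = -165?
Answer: -775448048/30175 ≈ -25698.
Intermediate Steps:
E = 5332/1775 (E = -165/(-71) - 17/(-25) = -165*(-1/71) - 17*(-1/25) = 165/71 + 17/25 = 5332/1775 ≈ 3.0039)
(-125*208 + 351) + (116/68 + E*(98 - 115)) = (-125*208 + 351) + (116/68 + 5332*(98 - 115)/1775) = (-26000 + 351) + (116*(1/68) + (5332/1775)*(-17)) = -25649 + (29/17 - 90644/1775) = -25649 - 1489473/30175 = -775448048/30175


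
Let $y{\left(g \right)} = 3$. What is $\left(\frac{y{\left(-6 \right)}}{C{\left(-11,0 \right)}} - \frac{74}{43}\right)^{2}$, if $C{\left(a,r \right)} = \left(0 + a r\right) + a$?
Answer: $\frac{889249}{223729} \approx 3.9747$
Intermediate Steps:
$C{\left(a,r \right)} = a + a r$ ($C{\left(a,r \right)} = a r + a = a + a r$)
$\left(\frac{y{\left(-6 \right)}}{C{\left(-11,0 \right)}} - \frac{74}{43}\right)^{2} = \left(\frac{3}{\left(-11\right) \left(1 + 0\right)} - \frac{74}{43}\right)^{2} = \left(\frac{3}{\left(-11\right) 1} - \frac{74}{43}\right)^{2} = \left(\frac{3}{-11} - \frac{74}{43}\right)^{2} = \left(3 \left(- \frac{1}{11}\right) - \frac{74}{43}\right)^{2} = \left(- \frac{3}{11} - \frac{74}{43}\right)^{2} = \left(- \frac{943}{473}\right)^{2} = \frac{889249}{223729}$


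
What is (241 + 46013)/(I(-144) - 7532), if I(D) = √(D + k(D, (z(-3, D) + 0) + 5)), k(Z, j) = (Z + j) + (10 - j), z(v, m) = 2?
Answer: -58064188/9455217 - 7709*I*√278/9455217 ≈ -6.141 - 0.013594*I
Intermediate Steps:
k(Z, j) = 10 + Z
I(D) = √(10 + 2*D) (I(D) = √(D + (10 + D)) = √(10 + 2*D))
(241 + 46013)/(I(-144) - 7532) = (241 + 46013)/(√(10 + 2*(-144)) - 7532) = 46254/(√(10 - 288) - 7532) = 46254/(√(-278) - 7532) = 46254/(I*√278 - 7532) = 46254/(-7532 + I*√278)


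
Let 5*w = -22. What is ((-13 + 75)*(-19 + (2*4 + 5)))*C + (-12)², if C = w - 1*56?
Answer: 113064/5 ≈ 22613.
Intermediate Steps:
w = -22/5 (w = (⅕)*(-22) = -22/5 ≈ -4.4000)
C = -302/5 (C = -22/5 - 1*56 = -22/5 - 56 = -302/5 ≈ -60.400)
((-13 + 75)*(-19 + (2*4 + 5)))*C + (-12)² = ((-13 + 75)*(-19 + (2*4 + 5)))*(-302/5) + (-12)² = (62*(-19 + (8 + 5)))*(-302/5) + 144 = (62*(-19 + 13))*(-302/5) + 144 = (62*(-6))*(-302/5) + 144 = -372*(-302/5) + 144 = 112344/5 + 144 = 113064/5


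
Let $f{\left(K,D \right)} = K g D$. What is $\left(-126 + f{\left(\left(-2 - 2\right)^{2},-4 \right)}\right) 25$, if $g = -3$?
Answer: $1650$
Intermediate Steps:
$f{\left(K,D \right)} = - 3 D K$ ($f{\left(K,D \right)} = K \left(-3\right) D = - 3 K D = - 3 D K$)
$\left(-126 + f{\left(\left(-2 - 2\right)^{2},-4 \right)}\right) 25 = \left(-126 - - 12 \left(-2 - 2\right)^{2}\right) 25 = \left(-126 - - 12 \left(-4\right)^{2}\right) 25 = \left(-126 - \left(-12\right) 16\right) 25 = \left(-126 + 192\right) 25 = 66 \cdot 25 = 1650$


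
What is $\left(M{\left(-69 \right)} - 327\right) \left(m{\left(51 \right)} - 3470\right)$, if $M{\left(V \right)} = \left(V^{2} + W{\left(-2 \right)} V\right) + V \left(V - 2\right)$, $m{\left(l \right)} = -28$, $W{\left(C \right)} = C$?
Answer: $-33129558$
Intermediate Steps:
$M{\left(V \right)} = V^{2} - 2 V + V \left(-2 + V\right)$ ($M{\left(V \right)} = \left(V^{2} - 2 V\right) + V \left(V - 2\right) = \left(V^{2} - 2 V\right) + V \left(-2 + V\right) = V^{2} - 2 V + V \left(-2 + V\right)$)
$\left(M{\left(-69 \right)} - 327\right) \left(m{\left(51 \right)} - 3470\right) = \left(2 \left(-69\right) \left(-2 - 69\right) - 327\right) \left(-28 - 3470\right) = \left(2 \left(-69\right) \left(-71\right) - 327\right) \left(-3498\right) = \left(9798 - 327\right) \left(-3498\right) = 9471 \left(-3498\right) = -33129558$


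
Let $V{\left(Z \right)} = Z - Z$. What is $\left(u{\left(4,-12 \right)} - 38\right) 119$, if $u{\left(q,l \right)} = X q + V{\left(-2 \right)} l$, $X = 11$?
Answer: $714$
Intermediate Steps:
$V{\left(Z \right)} = 0$
$u{\left(q,l \right)} = 11 q$ ($u{\left(q,l \right)} = 11 q + 0 l = 11 q + 0 = 11 q$)
$\left(u{\left(4,-12 \right)} - 38\right) 119 = \left(11 \cdot 4 - 38\right) 119 = \left(44 - 38\right) 119 = 6 \cdot 119 = 714$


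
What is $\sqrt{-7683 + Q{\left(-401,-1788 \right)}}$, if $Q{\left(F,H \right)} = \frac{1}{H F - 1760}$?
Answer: $\frac{i \sqrt{982561759749461}}{357614} \approx 87.653 i$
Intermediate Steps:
$Q{\left(F,H \right)} = \frac{1}{-1760 + F H}$ ($Q{\left(F,H \right)} = \frac{1}{F H - 1760} = \frac{1}{-1760 + F H}$)
$\sqrt{-7683 + Q{\left(-401,-1788 \right)}} = \sqrt{-7683 + \frac{1}{-1760 - -716988}} = \sqrt{-7683 + \frac{1}{-1760 + 716988}} = \sqrt{-7683 + \frac{1}{715228}} = \sqrt{- \frac{5495096723}{715228}} = \frac{i \sqrt{982561759749461}}{357614}$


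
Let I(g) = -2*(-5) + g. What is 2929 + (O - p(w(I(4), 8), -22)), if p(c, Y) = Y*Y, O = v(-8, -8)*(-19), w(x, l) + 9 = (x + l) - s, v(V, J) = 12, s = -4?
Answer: 2217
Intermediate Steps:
I(g) = 10 + g
w(x, l) = -5 + l + x (w(x, l) = -9 + ((x + l) - 1*(-4)) = -9 + ((l + x) + 4) = -9 + (4 + l + x) = -5 + l + x)
O = -228 (O = 12*(-19) = -228)
p(c, Y) = Y**2
2929 + (O - p(w(I(4), 8), -22)) = 2929 + (-228 - 1*(-22)**2) = 2929 + (-228 - 1*484) = 2929 + (-228 - 484) = 2929 - 712 = 2217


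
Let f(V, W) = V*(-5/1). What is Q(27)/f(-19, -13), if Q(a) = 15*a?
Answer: 81/19 ≈ 4.2632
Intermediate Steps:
f(V, W) = -5*V (f(V, W) = V*(-5*1) = V*(-5) = -5*V)
Q(27)/f(-19, -13) = (15*27)/((-5*(-19))) = 405/95 = 405*(1/95) = 81/19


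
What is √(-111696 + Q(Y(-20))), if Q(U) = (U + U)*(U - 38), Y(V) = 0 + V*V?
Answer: 4*√11119 ≈ 421.79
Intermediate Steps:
Y(V) = V² (Y(V) = 0 + V² = V²)
Q(U) = 2*U*(-38 + U) (Q(U) = (2*U)*(-38 + U) = 2*U*(-38 + U))
√(-111696 + Q(Y(-20))) = √(-111696 + 2*(-20)²*(-38 + (-20)²)) = √(-111696 + 2*400*(-38 + 400)) = √(-111696 + 2*400*362) = √(-111696 + 289600) = √177904 = 4*√11119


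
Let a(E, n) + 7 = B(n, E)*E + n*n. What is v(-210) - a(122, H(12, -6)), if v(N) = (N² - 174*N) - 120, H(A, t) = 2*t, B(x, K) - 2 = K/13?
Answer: 1026923/13 ≈ 78994.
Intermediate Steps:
B(x, K) = 2 + K/13
a(E, n) = -7 + n² + E*(2 + E/13) (a(E, n) = -7 + ((2 + E/13)*E + n*n) = -7 + (E*(2 + E/13) + n²) = -7 + (n² + E*(2 + E/13)) = -7 + n² + E*(2 + E/13))
v(N) = -120 + N² - 174*N
v(-210) - a(122, H(12, -6)) = (-120 + (-210)² - 174*(-210)) - (-7 + (2*(-6))² + (1/13)*122*(26 + 122)) = (-120 + 44100 + 36540) - (-7 + (-12)² + (1/13)*122*148) = 80520 - (-7 + 144 + 18056/13) = 80520 - 1*19837/13 = 80520 - 19837/13 = 1026923/13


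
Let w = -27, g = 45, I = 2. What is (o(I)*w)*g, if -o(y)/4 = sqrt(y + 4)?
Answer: 4860*sqrt(6) ≈ 11905.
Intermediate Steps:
o(y) = -4*sqrt(4 + y) (o(y) = -4*sqrt(y + 4) = -4*sqrt(4 + y))
(o(I)*w)*g = (-4*sqrt(4 + 2)*(-27))*45 = (-4*sqrt(6)*(-27))*45 = (108*sqrt(6))*45 = 4860*sqrt(6)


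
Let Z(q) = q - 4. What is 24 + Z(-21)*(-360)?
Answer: 9024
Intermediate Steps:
Z(q) = -4 + q
24 + Z(-21)*(-360) = 24 + (-4 - 21)*(-360) = 24 - 25*(-360) = 24 + 9000 = 9024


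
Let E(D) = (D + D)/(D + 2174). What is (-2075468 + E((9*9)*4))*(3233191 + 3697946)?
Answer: -17967303710159496/1249 ≈ -1.4385e+13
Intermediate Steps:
E(D) = 2*D/(2174 + D) (E(D) = (2*D)/(2174 + D) = 2*D/(2174 + D))
(-2075468 + E((9*9)*4))*(3233191 + 3697946) = (-2075468 + 2*((9*9)*4)/(2174 + (9*9)*4))*(3233191 + 3697946) = (-2075468 + 2*(81*4)/(2174 + 81*4))*6931137 = (-2075468 + 2*324/(2174 + 324))*6931137 = (-2075468 + 2*324/2498)*6931137 = (-2075468 + 2*324*(1/2498))*6931137 = (-2075468 + 324/1249)*6931137 = -2592259208/1249*6931137 = -17967303710159496/1249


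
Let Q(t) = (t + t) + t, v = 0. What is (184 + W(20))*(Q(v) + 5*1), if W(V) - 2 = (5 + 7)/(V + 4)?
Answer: 1865/2 ≈ 932.50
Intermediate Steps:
W(V) = 2 + 12/(4 + V) (W(V) = 2 + (5 + 7)/(V + 4) = 2 + 12/(4 + V))
Q(t) = 3*t (Q(t) = 2*t + t = 3*t)
(184 + W(20))*(Q(v) + 5*1) = (184 + 2*(10 + 20)/(4 + 20))*(3*0 + 5*1) = (184 + 2*30/24)*(0 + 5) = (184 + 2*(1/24)*30)*5 = (184 + 5/2)*5 = (373/2)*5 = 1865/2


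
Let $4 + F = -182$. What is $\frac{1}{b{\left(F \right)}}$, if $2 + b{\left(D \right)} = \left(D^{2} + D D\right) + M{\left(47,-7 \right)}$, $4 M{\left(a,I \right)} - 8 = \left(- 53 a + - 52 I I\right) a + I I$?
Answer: $\frac{1}{9996} \approx 0.00010004$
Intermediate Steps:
$F = -186$ ($F = -4 - 182 = -186$)
$M{\left(a,I \right)} = 2 + \frac{I^{2}}{4} + \frac{a \left(- 53 a - 52 I^{2}\right)}{4}$ ($M{\left(a,I \right)} = 2 + \frac{\left(- 53 a + - 52 I I\right) a + I I}{4} = 2 + \frac{\left(- 53 a - 52 I^{2}\right) a + I^{2}}{4} = 2 + \frac{a \left(- 53 a - 52 I^{2}\right) + I^{2}}{4} = 2 + \frac{I^{2} + a \left(- 53 a - 52 I^{2}\right)}{4} = 2 + \left(\frac{I^{2}}{4} + \frac{a \left(- 53 a - 52 I^{2}\right)}{4}\right) = 2 + \frac{I^{2}}{4} + \frac{a \left(- 53 a - 52 I^{2}\right)}{4}$)
$b{\left(D \right)} = -59196 + 2 D^{2}$ ($b{\left(D \right)} = -2 + \left(\left(D^{2} + D D\right) + \left(2 - \frac{53 \cdot 47^{2}}{4} + \frac{\left(-7\right)^{2}}{4} - 611 \left(-7\right)^{2}\right)\right) = -2 + \left(\left(D^{2} + D^{2}\right) + \left(2 - \frac{117077}{4} + \frac{1}{4} \cdot 49 - 611 \cdot 49\right)\right) = -2 + \left(2 D^{2} + \left(2 - \frac{117077}{4} + \frac{49}{4} - 29939\right)\right) = -2 + \left(2 D^{2} - 59194\right) = -2 + \left(-59194 + 2 D^{2}\right) = -59196 + 2 D^{2}$)
$\frac{1}{b{\left(F \right)}} = \frac{1}{-59196 + 2 \left(-186\right)^{2}} = \frac{1}{-59196 + 2 \cdot 34596} = \frac{1}{-59196 + 69192} = \frac{1}{9996}$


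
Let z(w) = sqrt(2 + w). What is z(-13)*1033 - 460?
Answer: -460 + 1033*I*sqrt(11) ≈ -460.0 + 3426.1*I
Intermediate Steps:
z(-13)*1033 - 460 = sqrt(2 - 13)*1033 - 460 = sqrt(-11)*1033 - 460 = (I*sqrt(11))*1033 - 460 = 1033*I*sqrt(11) - 460 = -460 + 1033*I*sqrt(11)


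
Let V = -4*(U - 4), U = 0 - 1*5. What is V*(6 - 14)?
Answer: -288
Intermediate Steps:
U = -5 (U = 0 - 5 = -5)
V = 36 (V = -4*(-5 - 4) = -4*(-9) = 36)
V*(6 - 14) = 36*(6 - 14) = 36*(-8) = -288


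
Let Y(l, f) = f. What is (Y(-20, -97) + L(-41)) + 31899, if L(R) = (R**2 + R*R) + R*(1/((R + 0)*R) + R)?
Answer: 1510644/41 ≈ 36845.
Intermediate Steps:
L(R) = 2*R**2 + R*(R + R**(-2)) (L(R) = (R**2 + R**2) + R*(1/(R*R) + R) = 2*R**2 + R*(R**(-2) + R) = 2*R**2 + R*(R + R**(-2)))
(Y(-20, -97) + L(-41)) + 31899 = (-97 + (1 + 3*(-41)**3)/(-41)) + 31899 = (-97 - (1 + 3*(-68921))/41) + 31899 = (-97 - (1 - 206763)/41) + 31899 = (-97 - 1/41*(-206762)) + 31899 = (-97 + 206762/41) + 31899 = 202785/41 + 31899 = 1510644/41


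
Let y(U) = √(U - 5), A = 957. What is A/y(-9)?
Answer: -957*I*√14/14 ≈ -255.77*I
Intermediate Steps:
y(U) = √(-5 + U)
A/y(-9) = 957/√(-5 - 9) = 957/√(-14) = 957/(I*√14) = -I*√14/14*957 = -957*I*√14/14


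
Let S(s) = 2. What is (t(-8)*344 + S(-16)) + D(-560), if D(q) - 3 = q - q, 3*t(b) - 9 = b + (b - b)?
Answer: 359/3 ≈ 119.67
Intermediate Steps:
t(b) = 3 + b/3 (t(b) = 3 + (b + (b - b))/3 = 3 + (b + 0)/3 = 3 + b/3)
D(q) = 3 (D(q) = 3 + (q - q) = 3 + 0 = 3)
(t(-8)*344 + S(-16)) + D(-560) = ((3 + (⅓)*(-8))*344 + 2) + 3 = ((3 - 8/3)*344 + 2) + 3 = ((⅓)*344 + 2) + 3 = (344/3 + 2) + 3 = 350/3 + 3 = 359/3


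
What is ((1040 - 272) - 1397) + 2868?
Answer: 2239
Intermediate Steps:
((1040 - 272) - 1397) + 2868 = (768 - 1397) + 2868 = -629 + 2868 = 2239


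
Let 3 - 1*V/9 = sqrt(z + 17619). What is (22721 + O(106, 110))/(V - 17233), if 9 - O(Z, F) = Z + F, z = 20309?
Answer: -96843971/73243567 + 101313*sqrt(9482)/73243567 ≈ -1.1875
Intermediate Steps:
V = 27 - 18*sqrt(9482) (V = 27 - 9*sqrt(20309 + 17619) = 27 - 18*sqrt(9482) ≈ -1725.8)
O(Z, F) = 9 - F - Z (O(Z, F) = 9 - (Z + F) = 9 - (F + Z) = 9 + (-F - Z) = 9 - F - Z)
(22721 + O(106, 110))/(V - 17233) = (22721 + (9 - 1*110 - 1*106))/((27 - 18*sqrt(9482)) - 17233) = (22721 + (9 - 110 - 106))/(-17206 - 18*sqrt(9482)) = (22721 - 207)/(-17206 - 18*sqrt(9482)) = 22514/(-17206 - 18*sqrt(9482))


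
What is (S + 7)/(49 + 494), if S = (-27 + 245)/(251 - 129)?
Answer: 536/33123 ≈ 0.016182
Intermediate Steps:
S = 109/61 (S = 218/122 = 218*(1/122) = 109/61 ≈ 1.7869)
(S + 7)/(49 + 494) = (109/61 + 7)/(49 + 494) = (536/61)/543 = (536/61)*(1/543) = 536/33123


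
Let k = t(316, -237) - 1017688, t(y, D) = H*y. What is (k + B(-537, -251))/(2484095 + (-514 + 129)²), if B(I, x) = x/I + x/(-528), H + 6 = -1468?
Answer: -140205816559/248785827840 ≈ -0.56356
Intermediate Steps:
H = -1474 (H = -6 - 1468 = -1474)
t(y, D) = -1474*y
B(I, x) = -x/528 + x/I (B(I, x) = x/I + x*(-1/528) = x/I - x/528 = -x/528 + x/I)
k = -1483472 (k = -1474*316 - 1017688 = -465784 - 1017688 = -1483472)
(k + B(-537, -251))/(2484095 + (-514 + 129)²) = (-1483472 + (-1/528*(-251) - 251/(-537)))/(2484095 + (-514 + 129)²) = (-1483472 + (251/528 - 251*(-1/537)))/(2484095 + (-385)²) = (-1483472 + (251/528 + 251/537))/(2484095 + 148225) = (-1483472 + 89105/94512)/2632320 = -140205816559/94512*1/2632320 = -140205816559/248785827840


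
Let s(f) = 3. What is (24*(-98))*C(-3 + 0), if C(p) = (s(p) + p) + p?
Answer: 7056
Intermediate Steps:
C(p) = 3 + 2*p (C(p) = (3 + p) + p = 3 + 2*p)
(24*(-98))*C(-3 + 0) = (24*(-98))*(3 + 2*(-3 + 0)) = -2352*(3 + 2*(-3)) = -2352*(3 - 6) = -2352*(-3) = 7056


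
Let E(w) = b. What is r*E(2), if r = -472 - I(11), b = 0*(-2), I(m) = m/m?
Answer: 0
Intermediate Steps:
I(m) = 1
b = 0
E(w) = 0
r = -473 (r = -472 - 1*1 = -472 - 1 = -473)
r*E(2) = -473*0 = 0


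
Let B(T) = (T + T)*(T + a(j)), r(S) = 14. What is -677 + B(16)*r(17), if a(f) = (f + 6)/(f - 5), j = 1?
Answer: 5707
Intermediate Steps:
a(f) = (6 + f)/(-5 + f)
B(T) = 2*T*(-7/4 + T) (B(T) = (T + T)*(T + (6 + 1)/(-5 + 1)) = (2*T)*(T + 7/(-4)) = (2*T)*(T - 1/4*7) = (2*T)*(T - 7/4) = (2*T)*(-7/4 + T) = 2*T*(-7/4 + T))
-677 + B(16)*r(17) = -677 + ((1/2)*16*(-7 + 4*16))*14 = -677 + ((1/2)*16*(-7 + 64))*14 = -677 + ((1/2)*16*57)*14 = -677 + 456*14 = -677 + 6384 = 5707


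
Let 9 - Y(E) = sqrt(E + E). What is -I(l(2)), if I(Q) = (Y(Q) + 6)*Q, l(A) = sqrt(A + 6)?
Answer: -30*sqrt(2) + 4*2**(3/4) ≈ -35.699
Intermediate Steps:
Y(E) = 9 - sqrt(2)*sqrt(E) (Y(E) = 9 - sqrt(E + E) = 9 - sqrt(2*E) = 9 - sqrt(2)*sqrt(E))
l(A) = sqrt(6 + A)
I(Q) = Q*(15 - sqrt(2)*sqrt(Q)) (I(Q) = ((9 - sqrt(2)*sqrt(Q)) + 6)*Q = (15 - sqrt(2)*sqrt(Q))*Q = Q*(15 - sqrt(2)*sqrt(Q)))
-I(l(2)) = -(15*sqrt(6 + 2) - sqrt(2)*(sqrt(6 + 2))**(3/2)) = -(15*sqrt(8) - sqrt(2)*(sqrt(8))**(3/2)) = -(15*(2*sqrt(2)) - sqrt(2)*(2*sqrt(2))**(3/2)) = -(30*sqrt(2) - sqrt(2)*4*2**(1/4)) = -(30*sqrt(2) - 4*2**(3/4)) = -(-4*2**(3/4) + 30*sqrt(2)) = -30*sqrt(2) + 4*2**(3/4)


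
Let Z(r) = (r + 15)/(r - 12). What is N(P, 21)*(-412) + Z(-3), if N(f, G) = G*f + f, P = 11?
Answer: -498524/5 ≈ -99705.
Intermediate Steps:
Z(r) = (15 + r)/(-12 + r)
N(f, G) = f + G*f
N(P, 21)*(-412) + Z(-3) = (11*(1 + 21))*(-412) + (15 - 3)/(-12 - 3) = (11*22)*(-412) + 12/(-15) = 242*(-412) - 1/15*12 = -99704 - 4/5 = -498524/5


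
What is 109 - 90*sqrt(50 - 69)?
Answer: 109 - 90*I*sqrt(19) ≈ 109.0 - 392.3*I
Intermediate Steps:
109 - 90*sqrt(50 - 69) = 109 - 90*I*sqrt(19)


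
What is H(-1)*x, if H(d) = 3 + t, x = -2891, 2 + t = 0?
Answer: -2891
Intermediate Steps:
t = -2 (t = -2 + 0 = -2)
H(d) = 1 (H(d) = 3 - 2 = 1)
H(-1)*x = 1*(-2891) = -2891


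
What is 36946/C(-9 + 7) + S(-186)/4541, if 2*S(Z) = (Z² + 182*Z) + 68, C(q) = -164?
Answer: -83852601/372362 ≈ -225.19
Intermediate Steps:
S(Z) = 34 + Z²/2 + 91*Z (S(Z) = ((Z² + 182*Z) + 68)/2 = (68 + Z² + 182*Z)/2 = 34 + Z²/2 + 91*Z)
36946/C(-9 + 7) + S(-186)/4541 = 36946/(-164) + (34 + (½)*(-186)² + 91*(-186))/4541 = 36946*(-1/164) + (34 + (½)*34596 - 16926)*(1/4541) = -18473/82 + (34 + 17298 - 16926)*(1/4541) = -18473/82 + 406*(1/4541) = -18473/82 + 406/4541 = -83852601/372362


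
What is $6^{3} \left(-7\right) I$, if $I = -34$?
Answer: $51408$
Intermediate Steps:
$6^{3} \left(-7\right) I = 6^{3} \left(-7\right) \left(-34\right) = 216 \left(-7\right) \left(-34\right) = \left(-1512\right) \left(-34\right) = 51408$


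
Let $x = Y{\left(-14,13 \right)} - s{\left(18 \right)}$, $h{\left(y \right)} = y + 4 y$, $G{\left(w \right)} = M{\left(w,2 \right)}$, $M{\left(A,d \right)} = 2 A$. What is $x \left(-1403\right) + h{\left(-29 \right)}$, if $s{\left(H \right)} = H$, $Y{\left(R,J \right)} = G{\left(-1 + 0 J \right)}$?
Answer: $27915$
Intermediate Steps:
$G{\left(w \right)} = 2 w$
$Y{\left(R,J \right)} = -2$ ($Y{\left(R,J \right)} = 2 \left(-1 + 0 J\right) = 2 \left(-1 + 0\right) = 2 \left(-1\right) = -2$)
$h{\left(y \right)} = 5 y$
$x = -20$ ($x = -2 - 18 = -20$)
$x \left(-1403\right) + h{\left(-29 \right)} = \left(-20\right) \left(-1403\right) + 5 \left(-29\right) = 28060 - 145 = 27915$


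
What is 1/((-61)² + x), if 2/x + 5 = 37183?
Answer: 18589/69169670 ≈ 0.00026874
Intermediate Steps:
x = 1/18589 (x = 2/(-5 + 37183) = 2/37178 = 2*(1/37178) = 1/18589 ≈ 5.3795e-5)
1/((-61)² + x) = 1/((-61)² + 1/18589) = 1/(3721 + 1/18589) = 1/(69169670/18589) = 18589/69169670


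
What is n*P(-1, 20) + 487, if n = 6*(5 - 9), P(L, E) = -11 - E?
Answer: 1231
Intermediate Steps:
n = -24 (n = 6*(-4) = -24)
n*P(-1, 20) + 487 = -24*(-11 - 1*20) + 487 = -24*(-11 - 20) + 487 = -24*(-31) + 487 = 744 + 487 = 1231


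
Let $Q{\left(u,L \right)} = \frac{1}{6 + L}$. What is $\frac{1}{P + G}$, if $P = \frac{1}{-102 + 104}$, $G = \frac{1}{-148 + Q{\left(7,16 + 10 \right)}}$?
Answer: $\frac{9470}{4671} \approx 2.0274$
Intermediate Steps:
$G = - \frac{32}{4735}$ ($G = \frac{1}{-148 + \frac{1}{6 + \left(16 + 10\right)}} = \frac{1}{-148 + \frac{1}{6 + 26}} = \frac{1}{-148 + \frac{1}{32}} = \frac{1}{- \frac{4735}{32}} = - \frac{32}{4735} \approx -0.0067582$)
$P = \frac{1}{2} \approx 0.5$
$\frac{1}{P + G} = \frac{1}{\frac{1}{2} - \frac{32}{4735}} = \frac{1}{\frac{4671}{9470}} = \frac{9470}{4671}$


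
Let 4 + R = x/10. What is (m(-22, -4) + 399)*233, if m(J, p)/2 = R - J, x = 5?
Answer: 101588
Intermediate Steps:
R = -7/2 (R = -4 + 5/10 = -4 + 5*(⅒) = -4 + ½ = -7/2 ≈ -3.5000)
m(J, p) = -7 - 2*J (m(J, p) = 2*(-7/2 - J) = -7 - 2*J)
(m(-22, -4) + 399)*233 = ((-7 - 2*(-22)) + 399)*233 = ((-7 + 44) + 399)*233 = (37 + 399)*233 = 436*233 = 101588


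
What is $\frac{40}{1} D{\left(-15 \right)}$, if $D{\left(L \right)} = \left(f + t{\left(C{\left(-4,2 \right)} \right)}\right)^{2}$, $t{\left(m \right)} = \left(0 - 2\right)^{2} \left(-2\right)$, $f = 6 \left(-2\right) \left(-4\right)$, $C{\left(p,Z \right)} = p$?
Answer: $64000$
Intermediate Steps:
$f = 48$ ($f = \left(-12\right) \left(-4\right) = 48$)
$t{\left(m \right)} = -8$ ($t{\left(m \right)} = \left(-2\right)^{2} \left(-2\right) = 4 \left(-2\right) = -8$)
$D{\left(L \right)} = 1600$ ($D{\left(L \right)} = \left(48 - 8\right)^{2} = 40^{2} = 1600$)
$\frac{40}{1} D{\left(-15 \right)} = \frac{40}{1} \cdot 1600 = 40 \cdot 1 \cdot 1600 = 40 \cdot 1600 = 64000$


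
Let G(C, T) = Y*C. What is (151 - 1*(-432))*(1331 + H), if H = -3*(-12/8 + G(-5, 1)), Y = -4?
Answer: 1487233/2 ≈ 7.4362e+5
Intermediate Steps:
G(C, T) = -4*C
H = -111/2 (H = -3*(-12/8 - 4*(-5)) = -3*(-12*⅛ + 20) = -3*(-3/2 + 20) = -3*37/2 = -111/2 ≈ -55.500)
(151 - 1*(-432))*(1331 + H) = (151 - 1*(-432))*(1331 - 111/2) = (151 + 432)*(2551/2) = 583*(2551/2) = 1487233/2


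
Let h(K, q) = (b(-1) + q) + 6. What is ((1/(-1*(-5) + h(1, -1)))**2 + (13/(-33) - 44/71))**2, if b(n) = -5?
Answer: 3252649024/3431030625 ≈ 0.94801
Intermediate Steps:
h(K, q) = 1 + q (h(K, q) = (-5 + q) + 6 = 1 + q)
((1/(-1*(-5) + h(1, -1)))**2 + (13/(-33) - 44/71))**2 = ((1/(-1*(-5) + (1 - 1)))**2 + (13/(-33) - 44/71))**2 = ((1/(5 + 0))**2 + (13*(-1/33) - 44*1/71))**2 = ((1/5)**2 + (-13/33 - 44/71))**2 = ((1/5)**2 - 2375/2343)**2 = (1/25 - 2375/2343)**2 = (-57032/58575)**2 = 3252649024/3431030625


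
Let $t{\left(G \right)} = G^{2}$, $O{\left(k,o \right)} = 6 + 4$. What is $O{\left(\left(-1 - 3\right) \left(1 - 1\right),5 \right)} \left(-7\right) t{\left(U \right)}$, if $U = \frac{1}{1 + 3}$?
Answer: $- \frac{35}{8} \approx -4.375$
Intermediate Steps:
$U = \frac{1}{4} \approx 0.25$
$O{\left(k,o \right)} = 10$
$O{\left(\left(-1 - 3\right) \left(1 - 1\right),5 \right)} \left(-7\right) t{\left(U \right)} = \frac{10 \left(-7\right)}{16} = \left(-70\right) \frac{1}{16} = - \frac{35}{8}$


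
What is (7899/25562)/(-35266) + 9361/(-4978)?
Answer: -4219347617917/2243757565588 ≈ -1.8805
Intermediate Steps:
(7899/25562)/(-35266) + 9361/(-4978) = (7899*(1/25562))*(-1/35266) + 9361*(-1/4978) = (7899/25562)*(-1/35266) - 9361/4978 = -7899/901469492 - 9361/4978 = -4219347617917/2243757565588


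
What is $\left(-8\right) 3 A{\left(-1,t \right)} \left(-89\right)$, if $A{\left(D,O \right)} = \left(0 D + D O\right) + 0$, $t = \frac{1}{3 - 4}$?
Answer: $2136$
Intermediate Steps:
$t = -1$ ($t = \frac{1}{-1} = -1$)
$A{\left(D,O \right)} = D O$ ($A{\left(D,O \right)} = \left(0 + D O\right) + 0 = D O + 0 = D O$)
$\left(-8\right) 3 A{\left(-1,t \right)} \left(-89\right) = \left(-8\right) 3 \left(\left(-1\right) \left(-1\right)\right) \left(-89\right) = \left(-24\right) 1 \left(-89\right) = \left(-24\right) \left(-89\right) = 2136$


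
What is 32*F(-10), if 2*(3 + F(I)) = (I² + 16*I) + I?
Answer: -1216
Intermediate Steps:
F(I) = -3 + I²/2 + 17*I/2 (F(I) = -3 + ((I² + 16*I) + I)/2 = -3 + (I² + 17*I)/2 = -3 + (I²/2 + 17*I/2) = -3 + I²/2 + 17*I/2)
32*F(-10) = 32*(-3 + (½)*(-10)² + (17/2)*(-10)) = 32*(-3 + (½)*100 - 85) = 32*(-3 + 50 - 85) = 32*(-38) = -1216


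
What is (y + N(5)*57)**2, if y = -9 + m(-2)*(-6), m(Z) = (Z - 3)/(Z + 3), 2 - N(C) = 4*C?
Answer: 1010025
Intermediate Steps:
N(C) = 2 - 4*C
m(Z) = (-3 + Z)/(3 + Z)
y = 21 (y = -9 + ((-3 - 2)/(3 - 2))*(-6) = -9 + (-5/1)*(-6) = -9 + (1*(-5))*(-6) = -9 - 5*(-6) = -9 + 30 = 21)
(y + N(5)*57)**2 = (21 + (2 - 4*5)*57)**2 = (21 + (2 - 20)*57)**2 = (21 - 18*57)**2 = (21 - 1026)**2 = (-1005)**2 = 1010025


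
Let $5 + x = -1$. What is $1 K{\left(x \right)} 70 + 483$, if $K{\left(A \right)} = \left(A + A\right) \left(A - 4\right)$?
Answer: $8883$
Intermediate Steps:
$x = -6$ ($x = -5 - 1 = -6$)
$K{\left(A \right)} = 2 A \left(-4 + A\right)$
$1 K{\left(x \right)} 70 + 483 = 1 \cdot 2 \left(-6\right) \left(-4 - 6\right) 70 + 483 = 1 \cdot 2 \left(-6\right) \left(-10\right) 70 + 483 = 1 \cdot 120 \cdot 70 + 483 = 120 \cdot 70 + 483 = 8400 + 483 = 8883$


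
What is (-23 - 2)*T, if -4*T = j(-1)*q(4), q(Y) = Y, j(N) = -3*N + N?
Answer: 50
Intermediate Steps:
j(N) = -2*N
T = -2 (T = -(-2*(-1))*4/4 = -4/2 = -1/4*8 = -2)
(-23 - 2)*T = (-23 - 2)*(-2) = -25*(-2) = 50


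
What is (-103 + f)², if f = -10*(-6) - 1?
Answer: 1936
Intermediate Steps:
f = 59 (f = 60 - 1 = 59)
(-103 + f)² = (-103 + 59)² = (-44)² = 1936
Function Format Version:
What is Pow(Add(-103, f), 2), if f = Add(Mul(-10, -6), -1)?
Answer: 1936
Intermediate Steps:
f = 59 (f = Add(60, -1) = 59)
Pow(Add(-103, f), 2) = Pow(Add(-103, 59), 2) = Pow(-44, 2) = 1936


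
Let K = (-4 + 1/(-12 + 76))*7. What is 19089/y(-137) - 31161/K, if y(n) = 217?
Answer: 1307669/1085 ≈ 1205.2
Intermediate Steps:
K = -1785/64 (K = (-4 + 1/64)*7 = -255/64*7 = -1785/64 ≈ -27.891)
19089/y(-137) - 31161/K = 19089/217 - 31161/(-1785/64) = 19089*(1/217) - 31161*(-64/1785) = 2727/31 + 39104/35 = 1307669/1085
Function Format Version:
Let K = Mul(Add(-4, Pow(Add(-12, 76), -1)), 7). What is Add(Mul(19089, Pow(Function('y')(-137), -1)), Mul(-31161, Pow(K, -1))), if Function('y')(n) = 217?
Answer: Rational(1307669, 1085) ≈ 1205.2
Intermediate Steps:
K = Rational(-1785, 64) (K = Mul(Add(-4, Pow(64, -1)), 7) = Mul(Add(-4, Rational(1, 64)), 7) = Mul(Rational(-255, 64), 7) = Rational(-1785, 64) ≈ -27.891)
Add(Mul(19089, Pow(Function('y')(-137), -1)), Mul(-31161, Pow(K, -1))) = Add(Mul(19089, Pow(217, -1)), Mul(-31161, Pow(Rational(-1785, 64), -1))) = Add(Mul(19089, Rational(1, 217)), Mul(-31161, Rational(-64, 1785))) = Add(Rational(2727, 31), Rational(39104, 35)) = Rational(1307669, 1085)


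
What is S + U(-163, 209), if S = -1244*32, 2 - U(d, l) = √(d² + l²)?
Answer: -39806 - 5*√2810 ≈ -40071.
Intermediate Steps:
U(d, l) = 2 - √(d² + l²)
S = -39808
S + U(-163, 209) = -39808 + (2 - √((-163)² + 209²)) = -39808 + (2 - √(26569 + 43681)) = -39808 + (2 - √70250) = -39808 + (2 - 5*√2810) = -39806 - 5*√2810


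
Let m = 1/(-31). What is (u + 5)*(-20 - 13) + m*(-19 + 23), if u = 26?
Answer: -31717/31 ≈ -1023.1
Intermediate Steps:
m = -1/31 ≈ -0.032258
(u + 5)*(-20 - 13) + m*(-19 + 23) = (26 + 5)*(-20 - 13) - (-19 + 23)/31 = 31*(-33) - 1/31*4 = -1023 - 4/31 = -31717/31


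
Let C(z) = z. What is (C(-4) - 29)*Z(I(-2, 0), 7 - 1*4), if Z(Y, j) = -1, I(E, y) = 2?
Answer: 33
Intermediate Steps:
(C(-4) - 29)*Z(I(-2, 0), 7 - 1*4) = (-4 - 29)*(-1) = -33*(-1) = 33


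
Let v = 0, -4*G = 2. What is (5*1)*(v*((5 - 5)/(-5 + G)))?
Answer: 0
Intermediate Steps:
G = -½ (G = -¼*2 = -½ ≈ -0.50000)
(5*1)*(v*((5 - 5)/(-5 + G))) = (5*1)*(0*((5 - 5)/(-5 - ½))) = 5*(0*(0/(-11/2))) = 5*(0*(0*(-2/11))) = 5*(0*0) = 5*0 = 0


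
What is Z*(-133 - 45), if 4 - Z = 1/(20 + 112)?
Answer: -46903/66 ≈ -710.65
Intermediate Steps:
Z = 527/132 (Z = 4 - 1/(20 + 112) = 4 - 1/132 = 527/132 ≈ 3.9924)
Z*(-133 - 45) = 527*(-133 - 45)/132 = (527/132)*(-178) = -46903/66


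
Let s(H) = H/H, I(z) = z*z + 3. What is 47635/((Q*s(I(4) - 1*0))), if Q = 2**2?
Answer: 47635/4 ≈ 11909.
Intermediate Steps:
I(z) = 3 + z**2 (I(z) = z**2 + 3 = 3 + z**2)
s(H) = 1
Q = 4
47635/((Q*s(I(4) - 1*0))) = 47635/((4*1)) = 47635/4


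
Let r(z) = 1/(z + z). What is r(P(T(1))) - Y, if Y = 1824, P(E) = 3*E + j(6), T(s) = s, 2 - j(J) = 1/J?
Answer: -52893/29 ≈ -1823.9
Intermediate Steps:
j(J) = 2 - 1/J
P(E) = 11/6 + 3*E (P(E) = 3*E + (2 - 1/6) = 3*E + (2 - 1*⅙) = 3*E + (2 - ⅙) = 3*E + 11/6 = 11/6 + 3*E)
r(z) = 1/(2*z)
r(P(T(1))) - Y = 1/(2*(11/6 + 3*1)) - 1*1824 = 1/(2*(11/6 + 3)) - 1824 = 1/(2*(29/6)) - 1824 = (½)*(6/29) - 1824 = 3/29 - 1824 = -52893/29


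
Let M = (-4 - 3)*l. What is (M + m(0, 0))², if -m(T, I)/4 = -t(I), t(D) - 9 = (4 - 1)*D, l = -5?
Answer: 5041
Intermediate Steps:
t(D) = 9 + 3*D (t(D) = 9 + (4 - 1)*D = 9 + 3*D)
M = 35 (M = (-4 - 3)*(-5) = -7*(-5) = 35)
m(T, I) = 36 + 12*I (m(T, I) = -(-4)*(9 + 3*I) = -4*(-9 - 3*I) = 36 + 12*I)
(M + m(0, 0))² = (35 + (36 + 12*0))² = (35 + (36 + 0))² = (35 + 36)² = 71² = 5041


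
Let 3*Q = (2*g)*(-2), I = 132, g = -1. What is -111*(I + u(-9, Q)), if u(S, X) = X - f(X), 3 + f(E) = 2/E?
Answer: -29933/2 ≈ -14967.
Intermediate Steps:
f(E) = -3 + 2/E
Q = 4/3 (Q = ((2*(-1))*(-2))/3 = (-2*(-2))/3 = (1/3)*4 = 4/3 ≈ 1.3333)
u(S, X) = 3 + X - 2/X (u(S, X) = X - (-3 + 2/X) = X + (3 - 2/X) = 3 + X - 2/X)
-111*(I + u(-9, Q)) = -111*(132 + (3 + 4/3 - 2/4/3)) = -111*(132 + (3 + 4/3 - 2*3/4)) = -111*(132 + (3 + 4/3 - 3/2)) = -111*(132 + 17/6) = -111*809/6 = -29933/2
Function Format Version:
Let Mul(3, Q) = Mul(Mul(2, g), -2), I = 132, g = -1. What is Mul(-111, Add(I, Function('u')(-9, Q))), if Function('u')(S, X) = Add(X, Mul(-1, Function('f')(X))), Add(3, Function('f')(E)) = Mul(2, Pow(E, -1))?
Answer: Rational(-29933, 2) ≈ -14967.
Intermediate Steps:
Function('f')(E) = Add(-3, Mul(2, Pow(E, -1)))
Q = Rational(4, 3) (Q = Mul(Rational(1, 3), Mul(Mul(2, -1), -2)) = Mul(Rational(1, 3), Mul(-2, -2)) = Mul(Rational(1, 3), 4) = Rational(4, 3) ≈ 1.3333)
Function('u')(S, X) = Add(3, X, Mul(-2, Pow(X, -1))) (Function('u')(S, X) = Add(X, Mul(-1, Add(-3, Mul(2, Pow(X, -1))))) = Add(X, Add(3, Mul(-2, Pow(X, -1)))) = Add(3, X, Mul(-2, Pow(X, -1))))
Mul(-111, Add(I, Function('u')(-9, Q))) = Mul(-111, Add(132, Add(3, Rational(4, 3), Mul(-2, Pow(Rational(4, 3), -1))))) = Mul(-111, Add(132, Add(3, Rational(4, 3), Mul(-2, Rational(3, 4))))) = Mul(-111, Add(132, Add(3, Rational(4, 3), Rational(-3, 2)))) = Mul(-111, Add(132, Rational(17, 6))) = Mul(-111, Rational(809, 6)) = Rational(-29933, 2)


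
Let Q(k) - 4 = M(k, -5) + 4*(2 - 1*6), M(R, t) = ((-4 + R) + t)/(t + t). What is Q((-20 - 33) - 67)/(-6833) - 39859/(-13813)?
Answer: 2723441153/943842290 ≈ 2.8855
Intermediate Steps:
M(R, t) = (-4 + R + t)/(2*t) (M(R, t) = (-4 + R + t)/((2*t)) = (-4 + R + t)*(1/(2*t)) = (-4 + R + t)/(2*t))
Q(k) = -111/10 - k/10 (Q(k) = 4 + ((½)*(-4 + k - 5)/(-5) + 4*(2 - 1*6)) = 4 + ((½)*(-⅕)*(-9 + k) + 4*(2 - 6)) = 4 + ((9/10 - k/10) + 4*(-4)) = 4 + ((9/10 - k/10) - 16) = 4 + (-151/10 - k/10) = -111/10 - k/10)
Q((-20 - 33) - 67)/(-6833) - 39859/(-13813) = (-111/10 - ((-20 - 33) - 67)/10)/(-6833) - 39859/(-13813) = (-111/10 - (-53 - 67)/10)*(-1/6833) - 39859*(-1/13813) = (-111/10 - ⅒*(-120))*(-1/6833) + 39859/13813 = (-111/10 + 12)*(-1/6833) + 39859/13813 = (9/10)*(-1/6833) + 39859/13813 = -9/68330 + 39859/13813 = 2723441153/943842290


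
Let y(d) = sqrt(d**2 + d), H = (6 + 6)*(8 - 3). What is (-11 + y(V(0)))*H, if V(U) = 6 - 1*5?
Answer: -660 + 60*sqrt(2) ≈ -575.15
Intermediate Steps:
V(U) = 1 (V(U) = 6 - 5 = 1)
H = 60 (H = 12*5 = 60)
y(d) = sqrt(d + d**2)
(-11 + y(V(0)))*H = (-11 + sqrt(1*(1 + 1)))*60 = (-11 + sqrt(1*2))*60 = (-11 + sqrt(2))*60 = -660 + 60*sqrt(2)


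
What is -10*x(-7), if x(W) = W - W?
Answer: 0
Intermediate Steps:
x(W) = 0
-10*x(-7) = -10*0 = 0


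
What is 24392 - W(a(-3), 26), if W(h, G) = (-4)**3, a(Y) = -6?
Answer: 24456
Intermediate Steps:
W(h, G) = -64
24392 - W(a(-3), 26) = 24392 - 1*(-64) = 24392 + 64 = 24456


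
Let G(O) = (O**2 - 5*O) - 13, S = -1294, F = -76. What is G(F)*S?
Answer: -7949042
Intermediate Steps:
G(O) = -13 + O**2 - 5*O
G(F)*S = (-13 + (-76)**2 - 5*(-76))*(-1294) = (-13 + 5776 + 380)*(-1294) = 6143*(-1294) = -7949042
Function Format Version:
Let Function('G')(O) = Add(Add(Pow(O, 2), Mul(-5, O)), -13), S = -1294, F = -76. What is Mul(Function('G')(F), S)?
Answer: -7949042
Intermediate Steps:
Function('G')(O) = Add(-13, Pow(O, 2), Mul(-5, O))
Mul(Function('G')(F), S) = Mul(Add(-13, Pow(-76, 2), Mul(-5, -76)), -1294) = Mul(Add(-13, 5776, 380), -1294) = Mul(6143, -1294) = -7949042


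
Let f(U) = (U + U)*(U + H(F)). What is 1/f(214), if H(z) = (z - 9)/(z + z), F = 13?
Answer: 13/1191552 ≈ 1.0910e-5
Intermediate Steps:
H(z) = (-9 + z)/(2*z) (H(z) = (-9 + z)/((2*z)) = (-9 + z)*(1/(2*z)) = (-9 + z)/(2*z))
f(U) = 2*U*(2/13 + U) (f(U) = (U + U)*(U + (½)*(-9 + 13)/13) = (2*U)*(U + (½)*(1/13)*4) = (2*U)*(U + 2/13) = (2*U)*(2/13 + U) = 2*U*(2/13 + U))
1/f(214) = 1/((2/13)*214*(2 + 13*214)) = 1/((2/13)*214*(2 + 2782)) = 1/((2/13)*214*2784) = 1/(1191552/13) = 13/1191552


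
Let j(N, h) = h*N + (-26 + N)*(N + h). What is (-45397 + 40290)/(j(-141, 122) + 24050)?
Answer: -5107/10021 ≈ -0.50963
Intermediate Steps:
j(N, h) = N*h + (-26 + N)*(N + h)
(-45397 + 40290)/(j(-141, 122) + 24050) = (-45397 + 40290)/(((-141)² - 26*(-141) - 26*122 + 2*(-141)*122) + 24050) = -5107/((19881 + 3666 - 3172 - 34404) + 24050) = -5107/(-14029 + 24050) = -5107/10021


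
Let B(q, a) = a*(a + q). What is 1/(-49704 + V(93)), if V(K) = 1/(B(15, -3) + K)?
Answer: -57/2833127 ≈ -2.0119e-5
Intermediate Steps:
V(K) = 1/(-36 + K) (V(K) = 1/(-3*(-3 + 15) + K) = 1/(-3*12 + K) = 1/(-36 + K))
1/(-49704 + V(93)) = 1/(-49704 + 1/(-36 + 93)) = 1/(-49704 + 1/57) = 1/(-2833127/57) = -57/2833127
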